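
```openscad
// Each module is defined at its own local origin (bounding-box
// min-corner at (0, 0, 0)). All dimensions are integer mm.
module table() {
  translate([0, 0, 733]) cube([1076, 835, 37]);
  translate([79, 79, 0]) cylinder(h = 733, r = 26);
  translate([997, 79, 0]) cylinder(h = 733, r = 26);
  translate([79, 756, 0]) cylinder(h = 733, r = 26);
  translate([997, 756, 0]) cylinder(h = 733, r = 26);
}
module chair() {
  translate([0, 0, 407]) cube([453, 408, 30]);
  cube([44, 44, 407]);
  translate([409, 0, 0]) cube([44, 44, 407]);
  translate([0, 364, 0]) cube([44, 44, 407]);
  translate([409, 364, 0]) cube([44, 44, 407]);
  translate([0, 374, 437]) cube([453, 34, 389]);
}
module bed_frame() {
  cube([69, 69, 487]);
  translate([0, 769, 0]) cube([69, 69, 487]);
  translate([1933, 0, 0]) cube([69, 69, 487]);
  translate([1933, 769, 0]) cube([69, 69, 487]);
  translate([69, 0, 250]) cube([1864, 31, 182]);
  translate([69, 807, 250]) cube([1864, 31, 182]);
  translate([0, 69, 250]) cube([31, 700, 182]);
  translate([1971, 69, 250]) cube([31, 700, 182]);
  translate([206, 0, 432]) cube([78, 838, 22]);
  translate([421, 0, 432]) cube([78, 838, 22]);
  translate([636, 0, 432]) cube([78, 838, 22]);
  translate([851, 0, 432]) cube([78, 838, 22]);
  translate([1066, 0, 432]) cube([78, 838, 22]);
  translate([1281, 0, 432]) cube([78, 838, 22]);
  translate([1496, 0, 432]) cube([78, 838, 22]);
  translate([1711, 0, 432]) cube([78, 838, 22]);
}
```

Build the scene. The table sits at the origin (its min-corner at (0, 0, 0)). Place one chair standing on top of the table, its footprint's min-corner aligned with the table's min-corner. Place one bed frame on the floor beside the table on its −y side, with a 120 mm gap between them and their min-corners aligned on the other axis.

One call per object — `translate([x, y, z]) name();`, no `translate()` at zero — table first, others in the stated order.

table();
translate([0, 0, 770]) chair();
translate([0, -958, 0]) bed_frame();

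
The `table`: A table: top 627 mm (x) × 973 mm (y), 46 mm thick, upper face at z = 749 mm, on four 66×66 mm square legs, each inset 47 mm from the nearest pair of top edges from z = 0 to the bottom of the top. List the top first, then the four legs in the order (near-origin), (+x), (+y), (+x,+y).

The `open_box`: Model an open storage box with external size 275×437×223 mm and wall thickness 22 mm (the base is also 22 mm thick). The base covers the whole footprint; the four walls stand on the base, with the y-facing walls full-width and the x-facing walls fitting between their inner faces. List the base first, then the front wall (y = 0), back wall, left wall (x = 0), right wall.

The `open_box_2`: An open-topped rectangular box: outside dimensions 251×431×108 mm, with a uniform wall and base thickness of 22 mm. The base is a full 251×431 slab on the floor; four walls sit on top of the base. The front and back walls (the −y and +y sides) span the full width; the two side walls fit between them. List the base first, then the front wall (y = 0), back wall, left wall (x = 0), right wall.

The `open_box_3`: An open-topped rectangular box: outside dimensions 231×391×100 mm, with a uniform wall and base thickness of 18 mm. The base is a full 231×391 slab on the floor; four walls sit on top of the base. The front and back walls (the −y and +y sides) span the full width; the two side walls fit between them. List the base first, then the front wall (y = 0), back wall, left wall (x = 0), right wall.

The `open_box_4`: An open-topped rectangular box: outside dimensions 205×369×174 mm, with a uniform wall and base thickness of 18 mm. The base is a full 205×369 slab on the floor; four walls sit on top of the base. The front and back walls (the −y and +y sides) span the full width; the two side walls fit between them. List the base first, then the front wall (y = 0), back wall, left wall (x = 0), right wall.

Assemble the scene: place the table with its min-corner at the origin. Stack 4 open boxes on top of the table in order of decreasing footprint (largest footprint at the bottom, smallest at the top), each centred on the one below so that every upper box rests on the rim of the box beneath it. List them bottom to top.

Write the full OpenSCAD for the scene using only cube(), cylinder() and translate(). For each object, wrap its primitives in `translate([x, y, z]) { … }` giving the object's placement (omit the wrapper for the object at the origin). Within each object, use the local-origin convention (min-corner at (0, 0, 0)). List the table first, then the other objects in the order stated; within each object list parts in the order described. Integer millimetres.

translate([0, 0, 703]) cube([627, 973, 46]);
translate([47, 47, 0]) cube([66, 66, 703]);
translate([514, 47, 0]) cube([66, 66, 703]);
translate([47, 860, 0]) cube([66, 66, 703]);
translate([514, 860, 0]) cube([66, 66, 703]);
translate([176, 268, 749]) {
  cube([275, 437, 22]);
  translate([0, 0, 22]) cube([275, 22, 201]);
  translate([0, 415, 22]) cube([275, 22, 201]);
  translate([0, 22, 22]) cube([22, 393, 201]);
  translate([253, 22, 22]) cube([22, 393, 201]);
}
translate([188, 271, 972]) {
  cube([251, 431, 22]);
  translate([0, 0, 22]) cube([251, 22, 86]);
  translate([0, 409, 22]) cube([251, 22, 86]);
  translate([0, 22, 22]) cube([22, 387, 86]);
  translate([229, 22, 22]) cube([22, 387, 86]);
}
translate([198, 291, 1080]) {
  cube([231, 391, 18]);
  translate([0, 0, 18]) cube([231, 18, 82]);
  translate([0, 373, 18]) cube([231, 18, 82]);
  translate([0, 18, 18]) cube([18, 355, 82]);
  translate([213, 18, 18]) cube([18, 355, 82]);
}
translate([211, 302, 1180]) {
  cube([205, 369, 18]);
  translate([0, 0, 18]) cube([205, 18, 156]);
  translate([0, 351, 18]) cube([205, 18, 156]);
  translate([0, 18, 18]) cube([18, 333, 156]);
  translate([187, 18, 18]) cube([18, 333, 156]);
}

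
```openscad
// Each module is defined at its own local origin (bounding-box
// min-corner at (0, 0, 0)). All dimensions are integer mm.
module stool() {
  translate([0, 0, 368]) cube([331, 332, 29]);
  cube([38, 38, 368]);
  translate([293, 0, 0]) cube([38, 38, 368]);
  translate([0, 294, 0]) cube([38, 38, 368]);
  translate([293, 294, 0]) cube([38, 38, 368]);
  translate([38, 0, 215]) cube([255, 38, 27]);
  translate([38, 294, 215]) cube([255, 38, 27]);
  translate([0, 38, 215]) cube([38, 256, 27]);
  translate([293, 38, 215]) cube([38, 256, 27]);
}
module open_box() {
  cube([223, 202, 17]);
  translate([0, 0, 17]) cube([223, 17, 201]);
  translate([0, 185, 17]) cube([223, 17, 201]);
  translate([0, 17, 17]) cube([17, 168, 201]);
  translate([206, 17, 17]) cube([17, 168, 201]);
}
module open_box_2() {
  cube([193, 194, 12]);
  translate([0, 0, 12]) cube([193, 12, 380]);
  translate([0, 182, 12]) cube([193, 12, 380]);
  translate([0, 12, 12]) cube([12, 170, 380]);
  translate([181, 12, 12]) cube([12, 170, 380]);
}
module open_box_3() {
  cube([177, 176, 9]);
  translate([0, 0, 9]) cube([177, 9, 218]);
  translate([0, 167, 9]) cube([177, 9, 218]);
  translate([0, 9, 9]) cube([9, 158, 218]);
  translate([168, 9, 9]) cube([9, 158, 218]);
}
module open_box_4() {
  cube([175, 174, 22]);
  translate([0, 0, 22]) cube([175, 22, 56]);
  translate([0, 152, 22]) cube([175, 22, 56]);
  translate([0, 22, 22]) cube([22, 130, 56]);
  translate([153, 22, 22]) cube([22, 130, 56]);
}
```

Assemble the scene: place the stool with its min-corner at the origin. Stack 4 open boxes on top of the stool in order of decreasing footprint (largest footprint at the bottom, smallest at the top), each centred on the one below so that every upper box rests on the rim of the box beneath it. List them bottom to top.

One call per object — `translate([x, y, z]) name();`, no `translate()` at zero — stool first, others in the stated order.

stool();
translate([54, 65, 397]) open_box();
translate([69, 69, 615]) open_box_2();
translate([77, 78, 1007]) open_box_3();
translate([78, 79, 1234]) open_box_4();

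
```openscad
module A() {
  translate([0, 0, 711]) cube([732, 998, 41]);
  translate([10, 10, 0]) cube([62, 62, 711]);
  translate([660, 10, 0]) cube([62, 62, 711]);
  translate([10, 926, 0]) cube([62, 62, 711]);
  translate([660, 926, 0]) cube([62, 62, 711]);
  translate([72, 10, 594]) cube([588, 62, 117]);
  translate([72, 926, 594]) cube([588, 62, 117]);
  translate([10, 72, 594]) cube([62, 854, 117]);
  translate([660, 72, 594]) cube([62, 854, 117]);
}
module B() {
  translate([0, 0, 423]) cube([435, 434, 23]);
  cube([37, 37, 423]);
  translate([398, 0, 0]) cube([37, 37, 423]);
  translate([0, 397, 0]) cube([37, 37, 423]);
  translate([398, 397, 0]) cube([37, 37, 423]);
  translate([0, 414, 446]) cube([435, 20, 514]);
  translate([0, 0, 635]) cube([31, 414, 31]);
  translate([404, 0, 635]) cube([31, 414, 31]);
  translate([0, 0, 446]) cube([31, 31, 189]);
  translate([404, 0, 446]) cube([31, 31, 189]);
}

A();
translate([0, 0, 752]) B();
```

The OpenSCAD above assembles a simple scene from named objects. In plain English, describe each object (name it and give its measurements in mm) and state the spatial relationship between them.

A is a table: top 732 mm (x) × 998 mm (y), 41 mm thick, upper face at z = 752 mm, on four 62×62 mm square legs, each inset 10 mm from the nearest pair of top edges, running from z = 0 to the bottom of the top. Four apron rails, 62 mm thick and 117 mm tall, run between adjacent legs with their top edges flush with the underside of the top and their outer faces flush with the legs' outer faces.

B is a chair: 435×434 mm seat, 23 mm thick, top at z = 446 mm, on four 37 mm square corner legs flush with the seat edges. A 20 mm thick backrest slab spans the full seat width, extending 514 mm above the seat top, its back face flush with the seat's +y edge. Two armrests of 31×31 mm section run along each side from the seat's front edge to the front of the backrest, top faces 220 mm above the seat top and outer faces flush with the seat's x-edges; a 31×31 mm post under the front of each armrest stands on the seat at the front corner.

The chair is on top of the table.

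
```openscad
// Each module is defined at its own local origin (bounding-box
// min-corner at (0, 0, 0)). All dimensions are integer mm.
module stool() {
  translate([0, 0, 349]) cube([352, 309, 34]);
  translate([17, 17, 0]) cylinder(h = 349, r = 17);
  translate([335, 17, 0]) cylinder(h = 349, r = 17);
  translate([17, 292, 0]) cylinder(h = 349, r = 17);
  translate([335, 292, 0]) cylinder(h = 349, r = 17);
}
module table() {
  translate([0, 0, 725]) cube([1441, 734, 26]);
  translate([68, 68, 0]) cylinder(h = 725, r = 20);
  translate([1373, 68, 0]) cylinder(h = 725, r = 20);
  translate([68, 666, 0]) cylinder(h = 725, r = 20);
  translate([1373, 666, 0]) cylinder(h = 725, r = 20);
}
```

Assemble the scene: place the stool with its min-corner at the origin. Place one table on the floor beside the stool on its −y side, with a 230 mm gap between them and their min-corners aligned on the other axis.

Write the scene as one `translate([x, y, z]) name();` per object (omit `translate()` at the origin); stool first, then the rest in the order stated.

stool();
translate([0, -964, 0]) table();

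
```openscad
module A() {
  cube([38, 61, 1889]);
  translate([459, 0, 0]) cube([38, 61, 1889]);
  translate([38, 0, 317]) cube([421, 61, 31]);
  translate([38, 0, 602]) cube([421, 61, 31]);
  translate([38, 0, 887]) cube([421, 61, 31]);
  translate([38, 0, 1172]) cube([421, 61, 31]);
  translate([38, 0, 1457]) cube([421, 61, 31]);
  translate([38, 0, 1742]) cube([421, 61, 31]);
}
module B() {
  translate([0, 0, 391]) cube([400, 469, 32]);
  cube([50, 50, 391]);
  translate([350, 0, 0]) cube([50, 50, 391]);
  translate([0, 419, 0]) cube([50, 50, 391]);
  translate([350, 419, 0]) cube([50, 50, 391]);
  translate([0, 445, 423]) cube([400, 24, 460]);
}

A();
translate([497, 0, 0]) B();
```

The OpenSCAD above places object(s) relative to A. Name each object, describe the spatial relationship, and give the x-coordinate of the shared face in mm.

A is a ladder. B is a chair. The chair is against the ladder's +x side, with their −y faces flush. The x-coordinate of the shared face is 497 mm.

The ladder's +x face and the chair's −x face are both at x = 497 mm.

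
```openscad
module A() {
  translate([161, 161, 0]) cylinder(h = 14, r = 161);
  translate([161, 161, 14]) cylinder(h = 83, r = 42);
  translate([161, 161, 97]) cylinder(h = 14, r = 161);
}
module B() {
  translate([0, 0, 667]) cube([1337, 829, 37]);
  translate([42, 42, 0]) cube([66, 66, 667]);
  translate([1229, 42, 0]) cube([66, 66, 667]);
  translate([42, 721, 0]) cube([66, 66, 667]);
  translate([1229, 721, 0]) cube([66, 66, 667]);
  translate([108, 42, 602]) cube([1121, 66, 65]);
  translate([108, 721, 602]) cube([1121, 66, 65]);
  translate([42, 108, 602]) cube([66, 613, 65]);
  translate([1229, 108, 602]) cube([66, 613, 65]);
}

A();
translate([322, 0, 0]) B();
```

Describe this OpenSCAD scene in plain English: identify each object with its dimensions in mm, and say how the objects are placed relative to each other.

A is a spool: two coaxial disc flanges of radius 161 mm and thickness 14 mm, joined by a core cylinder of radius 42 mm and height 83 mm. The lower flange rests on z = 0 and the three cylinders share a vertical axis.

B is a table with a 1337×829 mm rectangular top, 37 mm thick, top surface at z = 704 mm, supported by four 66×66 mm square legs, each inset 42 mm from the nearest pair of top edges, running from the floor. Four apron rails, 66 mm thick and 65 mm tall, run between adjacent legs with their top edges flush with the underside of the top and their outer faces flush with the legs' outer faces.

The table is against the spool's +x side, with their −y faces flush.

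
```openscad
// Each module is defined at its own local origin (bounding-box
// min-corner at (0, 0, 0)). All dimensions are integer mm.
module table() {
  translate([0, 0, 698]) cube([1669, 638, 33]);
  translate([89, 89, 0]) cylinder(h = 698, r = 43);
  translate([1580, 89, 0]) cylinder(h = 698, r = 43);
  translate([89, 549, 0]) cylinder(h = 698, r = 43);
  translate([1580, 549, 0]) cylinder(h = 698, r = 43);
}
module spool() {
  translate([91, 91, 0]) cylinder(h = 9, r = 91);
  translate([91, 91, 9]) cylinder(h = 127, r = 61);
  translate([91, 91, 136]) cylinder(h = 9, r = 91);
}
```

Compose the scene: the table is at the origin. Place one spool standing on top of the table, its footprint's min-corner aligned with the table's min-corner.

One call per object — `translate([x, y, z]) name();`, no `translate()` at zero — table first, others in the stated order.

table();
translate([0, 0, 731]) spool();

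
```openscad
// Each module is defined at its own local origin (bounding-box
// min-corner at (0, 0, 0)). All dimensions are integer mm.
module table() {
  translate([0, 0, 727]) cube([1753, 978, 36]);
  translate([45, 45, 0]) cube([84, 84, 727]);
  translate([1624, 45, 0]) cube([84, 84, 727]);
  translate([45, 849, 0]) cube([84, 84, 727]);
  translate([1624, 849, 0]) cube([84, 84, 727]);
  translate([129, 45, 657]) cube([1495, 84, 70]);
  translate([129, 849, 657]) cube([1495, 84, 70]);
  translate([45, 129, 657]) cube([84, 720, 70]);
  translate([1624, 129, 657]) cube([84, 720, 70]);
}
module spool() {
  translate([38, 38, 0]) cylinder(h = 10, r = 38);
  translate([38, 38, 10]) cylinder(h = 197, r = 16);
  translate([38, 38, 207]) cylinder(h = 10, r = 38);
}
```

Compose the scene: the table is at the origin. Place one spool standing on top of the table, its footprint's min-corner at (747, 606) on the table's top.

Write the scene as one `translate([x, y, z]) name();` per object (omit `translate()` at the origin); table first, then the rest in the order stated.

table();
translate([747, 606, 763]) spool();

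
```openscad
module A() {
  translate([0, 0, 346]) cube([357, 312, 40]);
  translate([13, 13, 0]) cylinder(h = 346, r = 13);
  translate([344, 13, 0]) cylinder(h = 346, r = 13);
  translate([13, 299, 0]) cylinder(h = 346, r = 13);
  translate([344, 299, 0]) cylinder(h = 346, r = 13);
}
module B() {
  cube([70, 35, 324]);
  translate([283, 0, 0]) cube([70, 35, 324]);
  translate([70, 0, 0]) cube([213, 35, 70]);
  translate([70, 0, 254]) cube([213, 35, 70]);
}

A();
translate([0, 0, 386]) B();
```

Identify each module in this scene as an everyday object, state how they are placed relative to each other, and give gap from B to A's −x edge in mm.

A is a stool. B is a picture frame. The picture frame is on top of the stool. The gap from the picture frame to the stool's −x edge is 0 mm.

The picture frame's min-x is at 0; the stool's min-x is 0; gap = 0 mm.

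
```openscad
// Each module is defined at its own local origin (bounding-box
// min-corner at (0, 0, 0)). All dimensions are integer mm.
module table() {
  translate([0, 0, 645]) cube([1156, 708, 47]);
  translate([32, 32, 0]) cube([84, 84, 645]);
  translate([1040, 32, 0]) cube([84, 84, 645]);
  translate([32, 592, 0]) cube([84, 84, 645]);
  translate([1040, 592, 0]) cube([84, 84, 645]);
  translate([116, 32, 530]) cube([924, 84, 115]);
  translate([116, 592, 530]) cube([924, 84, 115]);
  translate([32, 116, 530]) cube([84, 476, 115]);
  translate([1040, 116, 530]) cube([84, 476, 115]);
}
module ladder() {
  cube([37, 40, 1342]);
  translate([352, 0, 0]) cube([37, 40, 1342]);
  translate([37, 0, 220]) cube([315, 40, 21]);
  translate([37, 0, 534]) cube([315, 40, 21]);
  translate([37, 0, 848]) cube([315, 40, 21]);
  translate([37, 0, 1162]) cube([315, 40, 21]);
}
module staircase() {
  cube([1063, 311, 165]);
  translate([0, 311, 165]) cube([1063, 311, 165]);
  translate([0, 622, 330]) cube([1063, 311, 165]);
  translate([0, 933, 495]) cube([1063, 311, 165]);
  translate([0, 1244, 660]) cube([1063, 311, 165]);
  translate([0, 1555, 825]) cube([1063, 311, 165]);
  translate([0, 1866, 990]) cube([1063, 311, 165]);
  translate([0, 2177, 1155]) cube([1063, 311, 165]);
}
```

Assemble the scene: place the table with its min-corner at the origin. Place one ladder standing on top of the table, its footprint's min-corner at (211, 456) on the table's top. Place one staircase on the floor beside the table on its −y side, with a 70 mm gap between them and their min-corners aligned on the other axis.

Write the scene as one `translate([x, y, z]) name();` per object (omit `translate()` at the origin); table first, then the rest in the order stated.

table();
translate([211, 456, 692]) ladder();
translate([0, -2558, 0]) staircase();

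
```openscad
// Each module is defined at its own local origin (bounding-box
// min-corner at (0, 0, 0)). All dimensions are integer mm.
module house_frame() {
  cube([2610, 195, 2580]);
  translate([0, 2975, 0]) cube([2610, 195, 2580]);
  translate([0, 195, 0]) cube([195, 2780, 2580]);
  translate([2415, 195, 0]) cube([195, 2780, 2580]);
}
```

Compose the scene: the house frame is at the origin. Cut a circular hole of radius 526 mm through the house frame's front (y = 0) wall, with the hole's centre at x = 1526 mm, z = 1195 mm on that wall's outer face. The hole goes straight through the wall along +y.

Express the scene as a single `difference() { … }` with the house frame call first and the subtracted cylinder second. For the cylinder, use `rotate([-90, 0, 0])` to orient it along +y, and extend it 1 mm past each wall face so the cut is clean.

difference() {
  house_frame();
  translate([1526, -1, 1195]) rotate([-90, 0, 0]) cylinder(h = 197, r = 526);
}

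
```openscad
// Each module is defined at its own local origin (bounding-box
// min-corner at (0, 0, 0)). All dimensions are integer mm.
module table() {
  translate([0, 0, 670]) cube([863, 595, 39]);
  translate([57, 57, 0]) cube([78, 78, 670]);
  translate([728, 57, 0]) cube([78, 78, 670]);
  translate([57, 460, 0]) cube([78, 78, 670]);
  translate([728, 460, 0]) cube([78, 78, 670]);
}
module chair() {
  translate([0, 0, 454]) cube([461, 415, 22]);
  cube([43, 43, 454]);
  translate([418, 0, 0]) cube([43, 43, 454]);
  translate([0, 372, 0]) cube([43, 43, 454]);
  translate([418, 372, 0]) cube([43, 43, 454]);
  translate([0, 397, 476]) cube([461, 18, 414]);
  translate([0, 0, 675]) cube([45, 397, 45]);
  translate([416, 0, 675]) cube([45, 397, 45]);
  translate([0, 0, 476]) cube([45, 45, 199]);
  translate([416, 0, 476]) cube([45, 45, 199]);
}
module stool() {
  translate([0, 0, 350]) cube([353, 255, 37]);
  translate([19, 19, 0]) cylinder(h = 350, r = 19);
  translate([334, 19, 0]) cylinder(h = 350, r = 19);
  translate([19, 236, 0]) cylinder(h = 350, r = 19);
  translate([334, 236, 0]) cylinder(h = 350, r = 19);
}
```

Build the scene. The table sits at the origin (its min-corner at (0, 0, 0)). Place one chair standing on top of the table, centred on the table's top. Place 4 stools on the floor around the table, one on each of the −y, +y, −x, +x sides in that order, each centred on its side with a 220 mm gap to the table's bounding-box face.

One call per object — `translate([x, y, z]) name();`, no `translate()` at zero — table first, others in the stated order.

table();
translate([201, 90, 709]) chair();
translate([255, -475, 0]) stool();
translate([255, 815, 0]) stool();
translate([-573, 170, 0]) stool();
translate([1083, 170, 0]) stool();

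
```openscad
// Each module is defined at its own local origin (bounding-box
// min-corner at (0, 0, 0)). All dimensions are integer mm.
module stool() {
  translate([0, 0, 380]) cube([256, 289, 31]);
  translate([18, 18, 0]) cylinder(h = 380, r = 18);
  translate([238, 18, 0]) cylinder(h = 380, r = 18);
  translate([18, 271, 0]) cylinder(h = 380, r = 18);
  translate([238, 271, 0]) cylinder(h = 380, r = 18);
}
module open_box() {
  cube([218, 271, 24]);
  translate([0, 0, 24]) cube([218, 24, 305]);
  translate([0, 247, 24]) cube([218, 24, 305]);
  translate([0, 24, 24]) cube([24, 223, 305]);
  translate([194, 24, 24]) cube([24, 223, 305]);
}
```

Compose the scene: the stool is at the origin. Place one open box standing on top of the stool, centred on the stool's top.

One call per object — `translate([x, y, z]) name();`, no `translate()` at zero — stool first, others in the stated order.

stool();
translate([19, 9, 411]) open_box();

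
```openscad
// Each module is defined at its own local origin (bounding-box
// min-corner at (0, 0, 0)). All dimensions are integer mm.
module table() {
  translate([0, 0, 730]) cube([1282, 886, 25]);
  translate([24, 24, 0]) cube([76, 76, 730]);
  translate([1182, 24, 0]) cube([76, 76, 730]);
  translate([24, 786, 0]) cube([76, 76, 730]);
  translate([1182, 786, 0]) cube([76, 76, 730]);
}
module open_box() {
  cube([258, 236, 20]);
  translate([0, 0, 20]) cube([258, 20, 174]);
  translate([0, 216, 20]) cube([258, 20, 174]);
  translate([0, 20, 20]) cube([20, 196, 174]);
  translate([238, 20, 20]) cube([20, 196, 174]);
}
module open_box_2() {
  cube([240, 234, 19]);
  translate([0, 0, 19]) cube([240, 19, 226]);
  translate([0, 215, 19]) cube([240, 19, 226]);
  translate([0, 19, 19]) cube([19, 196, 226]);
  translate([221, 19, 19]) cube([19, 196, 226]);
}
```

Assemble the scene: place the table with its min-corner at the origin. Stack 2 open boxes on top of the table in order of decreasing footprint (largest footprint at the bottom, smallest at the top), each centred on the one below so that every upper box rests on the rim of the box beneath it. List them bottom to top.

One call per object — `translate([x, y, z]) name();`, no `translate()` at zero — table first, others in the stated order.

table();
translate([512, 325, 755]) open_box();
translate([521, 326, 949]) open_box_2();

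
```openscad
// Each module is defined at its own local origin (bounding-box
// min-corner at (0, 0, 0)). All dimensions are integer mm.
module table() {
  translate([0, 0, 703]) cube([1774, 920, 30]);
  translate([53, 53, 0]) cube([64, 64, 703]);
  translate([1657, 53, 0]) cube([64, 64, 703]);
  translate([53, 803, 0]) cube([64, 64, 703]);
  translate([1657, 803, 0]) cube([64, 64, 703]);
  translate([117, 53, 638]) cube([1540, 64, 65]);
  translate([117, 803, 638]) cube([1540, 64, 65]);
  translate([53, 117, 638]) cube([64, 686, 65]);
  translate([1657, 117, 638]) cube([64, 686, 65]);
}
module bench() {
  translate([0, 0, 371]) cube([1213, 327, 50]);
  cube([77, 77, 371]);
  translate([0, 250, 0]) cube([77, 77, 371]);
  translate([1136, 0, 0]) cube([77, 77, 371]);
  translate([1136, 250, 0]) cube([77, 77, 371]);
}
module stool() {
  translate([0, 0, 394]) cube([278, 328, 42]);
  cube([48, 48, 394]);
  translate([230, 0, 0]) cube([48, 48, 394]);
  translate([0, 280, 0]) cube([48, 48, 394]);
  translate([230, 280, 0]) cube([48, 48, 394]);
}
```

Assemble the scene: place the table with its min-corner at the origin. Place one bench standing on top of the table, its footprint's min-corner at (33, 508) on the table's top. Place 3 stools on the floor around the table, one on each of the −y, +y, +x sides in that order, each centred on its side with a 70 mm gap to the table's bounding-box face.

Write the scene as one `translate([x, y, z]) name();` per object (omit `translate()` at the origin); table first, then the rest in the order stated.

table();
translate([33, 508, 733]) bench();
translate([748, -398, 0]) stool();
translate([748, 990, 0]) stool();
translate([1844, 296, 0]) stool();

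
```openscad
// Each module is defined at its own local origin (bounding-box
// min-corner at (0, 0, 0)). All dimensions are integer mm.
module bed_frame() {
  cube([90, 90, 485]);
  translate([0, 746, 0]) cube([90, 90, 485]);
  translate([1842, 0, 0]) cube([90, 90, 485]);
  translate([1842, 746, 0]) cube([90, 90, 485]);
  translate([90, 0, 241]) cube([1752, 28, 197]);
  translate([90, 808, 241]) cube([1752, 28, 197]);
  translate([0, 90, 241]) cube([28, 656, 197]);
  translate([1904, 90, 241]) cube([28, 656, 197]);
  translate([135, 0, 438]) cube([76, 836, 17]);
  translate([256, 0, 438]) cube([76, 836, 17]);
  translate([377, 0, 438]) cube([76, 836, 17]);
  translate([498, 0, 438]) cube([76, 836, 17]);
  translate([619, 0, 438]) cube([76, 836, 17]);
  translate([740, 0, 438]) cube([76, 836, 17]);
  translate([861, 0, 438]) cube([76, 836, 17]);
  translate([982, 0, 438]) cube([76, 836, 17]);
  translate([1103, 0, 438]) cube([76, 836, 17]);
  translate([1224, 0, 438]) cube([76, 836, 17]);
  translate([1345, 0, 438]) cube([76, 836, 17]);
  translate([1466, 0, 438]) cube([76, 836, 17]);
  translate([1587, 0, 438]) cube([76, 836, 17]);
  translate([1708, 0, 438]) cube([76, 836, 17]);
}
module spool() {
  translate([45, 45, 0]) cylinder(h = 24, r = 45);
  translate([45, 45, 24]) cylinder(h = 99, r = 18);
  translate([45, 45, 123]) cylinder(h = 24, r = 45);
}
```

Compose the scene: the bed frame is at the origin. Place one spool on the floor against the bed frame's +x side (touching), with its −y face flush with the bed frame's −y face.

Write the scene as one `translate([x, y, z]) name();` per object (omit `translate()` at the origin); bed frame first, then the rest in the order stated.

bed_frame();
translate([1932, 0, 0]) spool();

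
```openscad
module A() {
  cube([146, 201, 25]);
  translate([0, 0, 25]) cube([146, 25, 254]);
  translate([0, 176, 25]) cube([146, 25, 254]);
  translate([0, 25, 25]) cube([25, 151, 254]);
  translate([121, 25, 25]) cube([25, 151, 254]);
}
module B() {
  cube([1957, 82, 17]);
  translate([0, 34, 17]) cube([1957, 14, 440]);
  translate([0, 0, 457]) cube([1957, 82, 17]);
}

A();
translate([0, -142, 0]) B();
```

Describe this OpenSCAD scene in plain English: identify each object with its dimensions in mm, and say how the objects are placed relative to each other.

A is an open-topped rectangular box: outside dimensions 146×201×279 mm, with a uniform wall and base thickness of 25 mm. The base is a full 146×201 slab on the floor; four walls sit on top of the base. The front and back walls (the −y and +y sides) span the full width; the two side walls fit between them.

B is an I-beam lying along x, 1957 mm long. Overall section height 474 mm. Two flanges 82 mm wide (y) and 17 mm thick, one on the floor and one at the top; a web 14 mm thick runs between them, centred on the flange width.

The I-beam is on the floor beside the open box on its −y side.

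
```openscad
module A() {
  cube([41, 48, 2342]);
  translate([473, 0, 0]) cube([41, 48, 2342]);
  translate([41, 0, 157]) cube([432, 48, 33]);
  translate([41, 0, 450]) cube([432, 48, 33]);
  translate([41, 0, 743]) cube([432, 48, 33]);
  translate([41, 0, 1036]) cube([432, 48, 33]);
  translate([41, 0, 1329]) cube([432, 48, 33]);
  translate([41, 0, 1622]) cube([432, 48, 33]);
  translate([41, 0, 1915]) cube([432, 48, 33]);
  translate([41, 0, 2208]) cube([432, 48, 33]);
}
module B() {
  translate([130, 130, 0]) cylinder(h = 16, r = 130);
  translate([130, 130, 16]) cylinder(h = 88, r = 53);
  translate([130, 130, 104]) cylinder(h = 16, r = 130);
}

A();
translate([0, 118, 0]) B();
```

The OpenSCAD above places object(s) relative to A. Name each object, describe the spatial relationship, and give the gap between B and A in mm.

The spool's nearest face is 70 mm from the ladder's +y face.

A is a ladder. B is a spool. The spool is on the floor beside the ladder on its +y side. The gap between the spool and the ladder is 70 mm.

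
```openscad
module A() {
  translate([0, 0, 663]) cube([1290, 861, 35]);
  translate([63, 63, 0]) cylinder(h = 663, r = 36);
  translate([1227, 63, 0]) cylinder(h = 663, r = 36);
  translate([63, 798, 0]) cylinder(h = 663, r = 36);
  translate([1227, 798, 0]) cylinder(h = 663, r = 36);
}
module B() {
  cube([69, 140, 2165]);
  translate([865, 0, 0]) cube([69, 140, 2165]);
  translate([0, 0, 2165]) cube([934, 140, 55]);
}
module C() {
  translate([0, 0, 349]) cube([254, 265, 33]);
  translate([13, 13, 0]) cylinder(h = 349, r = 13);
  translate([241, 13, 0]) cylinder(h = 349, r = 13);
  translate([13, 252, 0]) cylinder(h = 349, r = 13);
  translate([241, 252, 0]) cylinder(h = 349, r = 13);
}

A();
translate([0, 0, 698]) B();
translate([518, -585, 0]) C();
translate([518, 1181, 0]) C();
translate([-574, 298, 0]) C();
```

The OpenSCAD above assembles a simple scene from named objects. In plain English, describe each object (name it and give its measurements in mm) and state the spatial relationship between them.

A is a rectangular dining table. The top is 1290×861×35 mm with its upper surface at z = 698 mm. It stands on four round legs of 72 mm diameter, each leg's bounding box inset 27 mm from the nearest pair of top edges, running from the floor to the underside of the top.

B is a door frame. The clear opening is 796 mm wide and 2165 mm high. Two 69 mm wide jambs, 140 mm deep, stand either side of the opening from the floor to the top of the opening. A 55 mm thick head sits across the top of both jambs, spanning the full outside width of the frame.

C is a simple wooden stool: a rectangular seat 254 mm (x) by 265 mm (y), 33 mm thick, top face at z = 382 mm, on four round legs, each 26 mm in diameter. The legs rest on z = 0, each leg's axis is inset half a diameter from the nearest pair of seat edges (so the leg's bounding box is flush with the corner).

The door frame is on top of the table. Three stools sit around the table at the −y, +y, −x sides.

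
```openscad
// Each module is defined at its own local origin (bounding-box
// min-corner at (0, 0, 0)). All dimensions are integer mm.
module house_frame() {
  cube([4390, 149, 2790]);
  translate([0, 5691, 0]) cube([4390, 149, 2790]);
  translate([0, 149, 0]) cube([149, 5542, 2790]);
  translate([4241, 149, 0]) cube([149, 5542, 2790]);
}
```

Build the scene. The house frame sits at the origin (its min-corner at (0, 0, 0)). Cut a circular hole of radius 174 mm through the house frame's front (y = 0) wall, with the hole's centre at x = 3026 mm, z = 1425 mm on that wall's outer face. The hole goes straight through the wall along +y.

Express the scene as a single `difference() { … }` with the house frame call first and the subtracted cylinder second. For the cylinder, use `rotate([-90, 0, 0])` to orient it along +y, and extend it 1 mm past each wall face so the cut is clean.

difference() {
  house_frame();
  translate([3026, -1, 1425]) rotate([-90, 0, 0]) cylinder(h = 151, r = 174);
}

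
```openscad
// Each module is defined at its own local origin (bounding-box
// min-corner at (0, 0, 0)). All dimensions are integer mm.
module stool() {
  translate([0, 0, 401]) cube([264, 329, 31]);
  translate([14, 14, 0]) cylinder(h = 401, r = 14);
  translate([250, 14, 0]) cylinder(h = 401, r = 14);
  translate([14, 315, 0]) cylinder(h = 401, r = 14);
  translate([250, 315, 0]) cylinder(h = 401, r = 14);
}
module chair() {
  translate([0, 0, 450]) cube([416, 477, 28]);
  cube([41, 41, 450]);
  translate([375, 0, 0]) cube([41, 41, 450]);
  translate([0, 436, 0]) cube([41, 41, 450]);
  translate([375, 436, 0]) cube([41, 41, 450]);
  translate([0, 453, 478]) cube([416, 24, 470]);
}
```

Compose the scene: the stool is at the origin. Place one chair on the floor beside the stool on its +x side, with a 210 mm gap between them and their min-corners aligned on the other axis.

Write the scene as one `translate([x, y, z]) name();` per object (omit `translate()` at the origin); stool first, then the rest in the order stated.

stool();
translate([474, 0, 0]) chair();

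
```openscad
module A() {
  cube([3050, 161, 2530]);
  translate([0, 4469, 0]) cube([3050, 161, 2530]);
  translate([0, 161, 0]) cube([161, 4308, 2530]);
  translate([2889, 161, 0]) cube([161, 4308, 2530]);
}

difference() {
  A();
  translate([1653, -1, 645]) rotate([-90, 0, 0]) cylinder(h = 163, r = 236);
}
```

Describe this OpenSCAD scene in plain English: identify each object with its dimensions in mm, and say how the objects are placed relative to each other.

A is a box-shaped house frame (walls only): outside footprint 3050×4630 mm, wall height 2530 mm, wall thickness 161 mm. The two y-facing walls run the full x-width; the two x-facing walls fit between the inner faces of the y-facing walls.

The house frame has a circular hole of radius 236 mm through its front wall, centred at (x = 1653, z = 645).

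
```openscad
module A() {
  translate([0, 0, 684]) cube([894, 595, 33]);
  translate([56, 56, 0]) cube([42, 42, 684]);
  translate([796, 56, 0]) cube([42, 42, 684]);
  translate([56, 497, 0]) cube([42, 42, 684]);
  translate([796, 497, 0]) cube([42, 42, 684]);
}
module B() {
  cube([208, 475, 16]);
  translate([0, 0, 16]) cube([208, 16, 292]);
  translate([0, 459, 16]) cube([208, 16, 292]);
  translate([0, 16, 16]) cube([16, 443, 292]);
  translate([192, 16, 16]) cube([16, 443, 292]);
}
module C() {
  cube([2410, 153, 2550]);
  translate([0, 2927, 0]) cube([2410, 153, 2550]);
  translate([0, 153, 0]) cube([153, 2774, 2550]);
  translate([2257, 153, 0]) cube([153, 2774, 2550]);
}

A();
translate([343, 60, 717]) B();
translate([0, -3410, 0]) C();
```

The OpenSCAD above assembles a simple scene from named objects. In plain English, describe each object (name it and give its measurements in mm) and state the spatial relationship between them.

A is a table: top 894 mm (x) × 595 mm (y), 33 mm thick, upper face at z = 717 mm, on four 42×42 mm square legs, each inset 56 mm from the nearest pair of top edges, running from z = 0 to the bottom of the top.

B is an open-topped rectangular box: outside dimensions 208×475×308 mm, with a uniform wall and base thickness of 16 mm. The base is a full 208×475 slab on the floor; four walls sit on top of the base. The front and back walls (the −y and +y sides) span the full width; the two side walls fit between them.

C is the wall frame of a small rectangular building: four walls, each 2550 mm tall and 153 mm thick, enclosing a footprint 2410 mm (x) by 3080 mm (y) outside-to-outside, with no floor or roof. The front and back walls (the −y and +y sides) span the full width; the two side walls fit between them.

The open box is on top of the table, centred. The house frame is on the floor beside the table on its −y side.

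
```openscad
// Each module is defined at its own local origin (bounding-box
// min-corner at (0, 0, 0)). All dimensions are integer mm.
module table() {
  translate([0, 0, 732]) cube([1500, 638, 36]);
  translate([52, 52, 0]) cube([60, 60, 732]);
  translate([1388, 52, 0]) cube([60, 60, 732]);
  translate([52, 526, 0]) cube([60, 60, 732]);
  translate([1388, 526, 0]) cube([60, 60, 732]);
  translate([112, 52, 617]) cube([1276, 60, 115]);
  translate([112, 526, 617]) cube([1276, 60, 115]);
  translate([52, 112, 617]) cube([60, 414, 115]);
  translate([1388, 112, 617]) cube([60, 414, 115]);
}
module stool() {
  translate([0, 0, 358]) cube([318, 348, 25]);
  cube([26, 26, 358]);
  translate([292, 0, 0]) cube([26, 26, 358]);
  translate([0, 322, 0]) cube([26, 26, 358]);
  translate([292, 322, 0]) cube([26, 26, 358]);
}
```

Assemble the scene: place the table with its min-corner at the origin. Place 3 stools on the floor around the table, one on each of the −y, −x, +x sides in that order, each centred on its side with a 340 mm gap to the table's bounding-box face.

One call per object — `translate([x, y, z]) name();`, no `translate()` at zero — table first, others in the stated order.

table();
translate([591, -688, 0]) stool();
translate([-658, 145, 0]) stool();
translate([1840, 145, 0]) stool();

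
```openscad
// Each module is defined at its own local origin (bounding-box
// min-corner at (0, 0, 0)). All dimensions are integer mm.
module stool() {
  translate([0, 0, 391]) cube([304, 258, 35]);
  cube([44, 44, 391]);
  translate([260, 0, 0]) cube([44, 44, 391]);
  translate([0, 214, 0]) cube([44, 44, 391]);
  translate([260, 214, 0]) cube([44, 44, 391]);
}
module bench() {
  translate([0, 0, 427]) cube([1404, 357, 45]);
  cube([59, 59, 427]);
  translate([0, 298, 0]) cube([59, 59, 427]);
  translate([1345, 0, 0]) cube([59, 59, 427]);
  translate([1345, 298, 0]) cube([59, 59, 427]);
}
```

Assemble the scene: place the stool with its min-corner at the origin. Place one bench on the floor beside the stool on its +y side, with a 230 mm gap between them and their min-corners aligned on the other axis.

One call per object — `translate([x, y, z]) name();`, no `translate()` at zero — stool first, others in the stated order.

stool();
translate([0, 488, 0]) bench();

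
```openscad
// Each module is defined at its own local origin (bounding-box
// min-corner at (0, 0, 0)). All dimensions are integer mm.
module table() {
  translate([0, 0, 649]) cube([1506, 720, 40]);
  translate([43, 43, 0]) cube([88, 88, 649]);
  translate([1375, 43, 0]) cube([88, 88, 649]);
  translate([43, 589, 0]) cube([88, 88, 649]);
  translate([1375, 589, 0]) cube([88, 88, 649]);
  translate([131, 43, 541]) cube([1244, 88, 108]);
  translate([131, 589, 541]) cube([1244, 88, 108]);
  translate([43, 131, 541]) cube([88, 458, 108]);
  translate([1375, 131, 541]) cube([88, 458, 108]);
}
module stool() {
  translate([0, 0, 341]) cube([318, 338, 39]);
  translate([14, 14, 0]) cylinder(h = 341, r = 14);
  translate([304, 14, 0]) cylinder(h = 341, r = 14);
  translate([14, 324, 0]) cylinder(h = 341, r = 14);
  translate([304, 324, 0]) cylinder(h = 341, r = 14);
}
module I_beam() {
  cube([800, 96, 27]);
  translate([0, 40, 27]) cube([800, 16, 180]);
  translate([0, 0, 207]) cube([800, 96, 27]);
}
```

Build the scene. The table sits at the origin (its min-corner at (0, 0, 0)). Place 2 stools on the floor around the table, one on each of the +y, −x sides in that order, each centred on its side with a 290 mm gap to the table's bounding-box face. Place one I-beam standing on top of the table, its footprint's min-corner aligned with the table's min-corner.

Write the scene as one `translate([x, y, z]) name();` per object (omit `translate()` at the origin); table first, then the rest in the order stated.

table();
translate([594, 1010, 0]) stool();
translate([-608, 191, 0]) stool();
translate([0, 0, 689]) I_beam();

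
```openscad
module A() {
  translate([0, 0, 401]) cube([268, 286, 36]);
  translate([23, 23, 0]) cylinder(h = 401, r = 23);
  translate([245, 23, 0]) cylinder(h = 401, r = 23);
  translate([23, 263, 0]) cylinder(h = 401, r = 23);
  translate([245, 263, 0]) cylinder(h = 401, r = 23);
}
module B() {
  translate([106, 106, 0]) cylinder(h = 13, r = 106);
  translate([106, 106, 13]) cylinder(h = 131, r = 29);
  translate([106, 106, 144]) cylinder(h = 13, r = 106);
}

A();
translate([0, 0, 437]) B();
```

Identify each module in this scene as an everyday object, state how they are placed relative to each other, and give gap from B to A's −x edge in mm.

A is a stool. B is a spool. The spool is on top of the stool. The gap from the spool to the stool's −x edge is 0 mm.

The spool's min-x is at 0; the stool's min-x is 0; gap = 0 mm.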